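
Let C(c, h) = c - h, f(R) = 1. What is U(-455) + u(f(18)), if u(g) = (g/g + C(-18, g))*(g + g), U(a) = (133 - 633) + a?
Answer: -991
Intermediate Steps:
U(a) = -500 + a
u(g) = 2*g*(-17 - g) (u(g) = (g/g + (-18 - g))*(g + g) = (1 + (-18 - g))*(2*g) = (-17 - g)*(2*g) = 2*g*(-17 - g))
U(-455) + u(f(18)) = (-500 - 455) - 2*1*(17 + 1) = -955 - 2*1*18 = -955 - 36 = -991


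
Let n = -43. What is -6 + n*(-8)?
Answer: 338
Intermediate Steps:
-6 + n*(-8) = -6 - 43*(-8) = -6 + 344 = 338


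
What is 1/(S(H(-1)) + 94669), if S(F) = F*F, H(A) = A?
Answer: 1/94670 ≈ 1.0563e-5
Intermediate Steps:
S(F) = F²
1/(S(H(-1)) + 94669) = 1/((-1)² + 94669) = 1/(1 + 94669) = 1/94670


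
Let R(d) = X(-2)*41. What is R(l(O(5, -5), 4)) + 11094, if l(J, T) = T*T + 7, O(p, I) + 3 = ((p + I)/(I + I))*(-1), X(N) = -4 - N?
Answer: 11012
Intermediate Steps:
O(p, I) = -3 - (I + p)/(2*I) (O(p, I) = -3 + ((p + I)/(I + I))*(-1) = -3 + ((I + p)/((2*I)))*(-1) = -3 + ((I + p)*(1/(2*I)))*(-1) = -3 + ((I + p)/(2*I))*(-1) = -3 - (I + p)/(2*I))
l(J, T) = 7 + T**2 (l(J, T) = T**2 + 7 = 7 + T**2)
R(d) = -82 (R(d) = (-4 - 1*(-2))*41 = (-4 + 2)*41 = -2*41 = -82)
R(l(O(5, -5), 4)) + 11094 = -82 + 11094 = 11012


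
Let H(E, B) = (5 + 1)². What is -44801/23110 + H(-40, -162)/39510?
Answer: -3931679/2029058 ≈ -1.9377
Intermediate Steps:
H(E, B) = 36 (H(E, B) = 6² = 36)
-44801/23110 + H(-40, -162)/39510 = -44801/23110 + 36/39510 = -44801*1/23110 + 36*(1/39510) = -44801/23110 + 2/2195 = -3931679/2029058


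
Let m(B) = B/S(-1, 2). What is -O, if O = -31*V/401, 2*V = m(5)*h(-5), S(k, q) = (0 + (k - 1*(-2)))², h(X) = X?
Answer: -775/802 ≈ -0.96633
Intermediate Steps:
S(k, q) = (2 + k)² (S(k, q) = (0 + (k + 2))² = (0 + (2 + k))² = (2 + k)²)
m(B) = B (m(B) = B/((2 - 1)²) = B/(1²) = B/1 = B*1 = B)
V = -25/2 (V = (5*(-5))/2 = (½)*(-25) = -25/2 ≈ -12.500)
O = 775/802 (O = -31*(-25/2)/401 = (775/2)*(1/401) = 775/802 ≈ 0.96633)
-O = -1*775/802 = -775/802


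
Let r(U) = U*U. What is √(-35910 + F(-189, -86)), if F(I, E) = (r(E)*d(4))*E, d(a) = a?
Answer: I*√2580134 ≈ 1606.3*I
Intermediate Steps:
r(U) = U²
F(I, E) = 4*E³ (F(I, E) = (E²*4)*E = (4*E²)*E = 4*E³)
√(-35910 + F(-189, -86)) = √(-35910 + 4*(-86)³) = √(-35910 + 4*(-636056)) = √(-35910 - 2544224) = √(-2580134) = I*√2580134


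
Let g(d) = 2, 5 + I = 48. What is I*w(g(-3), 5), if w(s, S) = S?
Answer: 215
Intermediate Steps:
I = 43 (I = -5 + 48 = 43)
I*w(g(-3), 5) = 43*5 = 215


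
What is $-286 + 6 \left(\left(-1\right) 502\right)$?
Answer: $-3298$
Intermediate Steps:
$-286 + 6 \left(\left(-1\right) 502\right) = -286 + 6 \left(-502\right) = -286 - 3012 = -3298$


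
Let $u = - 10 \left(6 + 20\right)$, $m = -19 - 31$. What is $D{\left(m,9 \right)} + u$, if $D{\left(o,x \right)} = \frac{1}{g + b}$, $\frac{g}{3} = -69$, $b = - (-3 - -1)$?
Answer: $- \frac{53301}{205} \approx -260.0$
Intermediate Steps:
$m = -50$ ($m = -19 - 31 = -50$)
$b = 2$ ($b = - (-3 + \left(-4 + 5\right)) = - (-3 + 1) = \left(-1\right) \left(-2\right) = 2$)
$g = -207$ ($g = 3 \left(-69\right) = -207$)
$u = -260$ ($u = \left(-10\right) 26 = -260$)
$D{\left(o,x \right)} = - \frac{1}{205}$ ($D{\left(o,x \right)} = \frac{1}{-207 + 2} = \frac{1}{-205} = - \frac{1}{205}$)
$D{\left(m,9 \right)} + u = - \frac{1}{205} - 260 = - \frac{53301}{205}$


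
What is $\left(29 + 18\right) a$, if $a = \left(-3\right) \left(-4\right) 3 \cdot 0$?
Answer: $0$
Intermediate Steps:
$a = 0$ ($a = 12 \cdot 3 \cdot 0 = 36 \cdot 0 = 0$)
$\left(29 + 18\right) a = \left(29 + 18\right) 0 = 47 \cdot 0 = 0$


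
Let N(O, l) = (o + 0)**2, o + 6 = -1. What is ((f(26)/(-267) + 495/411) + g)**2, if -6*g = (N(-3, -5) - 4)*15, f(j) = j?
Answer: 66410911205521/5352092964 ≈ 12408.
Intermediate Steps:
o = -7 (o = -6 - 1 = -7)
N(O, l) = 49 (N(O, l) = (-7 + 0)**2 = (-7)**2 = 49)
g = -225/2 (g = -(49 - 4)*15/6 = -15*15/2 = -1/6*675 = -225/2 ≈ -112.50)
((f(26)/(-267) + 495/411) + g)**2 = ((26/(-267) + 495/411) - 225/2)**2 = ((26*(-1/267) + 495*(1/411)) - 225/2)**2 = ((-26/267 + 165/137) - 225/2)**2 = (40493/36579 - 225/2)**2 = (-8149289/73158)**2 = 66410911205521/5352092964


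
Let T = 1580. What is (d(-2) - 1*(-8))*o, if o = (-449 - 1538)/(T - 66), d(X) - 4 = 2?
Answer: -13909/757 ≈ -18.374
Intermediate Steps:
d(X) = 6 (d(X) = 4 + 2 = 6)
o = -1987/1514 (o = (-449 - 1538)/(1580 - 66) = -1987/1514 ≈ -1.3124)
(d(-2) - 1*(-8))*o = (6 - 1*(-8))*(-1987/1514) = (6 + 8)*(-1987/1514) = 14*(-1987/1514) = -13909/757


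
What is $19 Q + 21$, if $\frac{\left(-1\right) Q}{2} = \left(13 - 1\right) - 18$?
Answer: $249$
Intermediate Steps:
$Q = 12$ ($Q = - 2 \left(\left(13 - 1\right) - 18\right) = - 2 \left(12 - 18\right) = \left(-2\right) \left(-6\right) = 12$)
$19 Q + 21 = 19 \cdot 12 + 21 = 228 + 21 = 249$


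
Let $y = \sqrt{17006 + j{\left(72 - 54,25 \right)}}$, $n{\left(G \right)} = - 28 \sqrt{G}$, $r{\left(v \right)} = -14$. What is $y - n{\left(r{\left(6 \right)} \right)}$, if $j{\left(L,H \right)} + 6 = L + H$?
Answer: $\sqrt{17043} + 28 i \sqrt{14} \approx 130.55 + 104.77 i$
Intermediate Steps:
$j{\left(L,H \right)} = -6 + H + L$ ($j{\left(L,H \right)} = -6 + \left(L + H\right) = -6 + \left(H + L\right) = -6 + H + L$)
$y = \sqrt{17043}$ ($y = \sqrt{17006 + \left(-6 + 25 + \left(72 - 54\right)\right)} = \sqrt{17006 + \left(-6 + 25 + 18\right)} = \sqrt{17006 + 37} = \sqrt{17043} \approx 130.55$)
$y - n{\left(r{\left(6 \right)} \right)} = \sqrt{17043} - - 28 \sqrt{-14} = \sqrt{17043} - - 28 i \sqrt{14} = \sqrt{17043} + 28 i \sqrt{14}$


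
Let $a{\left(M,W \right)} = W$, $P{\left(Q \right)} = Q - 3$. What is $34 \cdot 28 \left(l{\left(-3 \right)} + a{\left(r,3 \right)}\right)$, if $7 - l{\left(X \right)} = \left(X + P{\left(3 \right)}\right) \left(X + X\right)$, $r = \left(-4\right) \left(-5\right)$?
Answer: $-7616$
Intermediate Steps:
$P{\left(Q \right)} = -3 + Q$
$r = 20$
$l{\left(X \right)} = 7 - 2 X^{2}$ ($l{\left(X \right)} = 7 - \left(X + \left(-3 + 3\right)\right) \left(X + X\right) = 7 - \left(X + 0\right) 2 X = 7 - X 2 X = 7 - 2 X^{2}$)
$34 \cdot 28 \left(l{\left(-3 \right)} + a{\left(r,3 \right)}\right) = 34 \cdot 28 \left(\left(7 - 2 \left(-3\right)^{2}\right) + 3\right) = 952 \left(\left(7 - 18\right) + 3\right) = 952 \left(-11 + 3\right) = 952 \left(-8\right) = -7616$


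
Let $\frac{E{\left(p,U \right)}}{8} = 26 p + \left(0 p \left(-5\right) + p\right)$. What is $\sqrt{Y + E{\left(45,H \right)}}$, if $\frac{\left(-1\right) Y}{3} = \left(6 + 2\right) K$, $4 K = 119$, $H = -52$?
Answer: $\sqrt{9006} \approx 94.9$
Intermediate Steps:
$E{\left(p,U \right)} = 216 p$ ($E{\left(p,U \right)} = 8 \left(26 p + \left(0 p \left(-5\right) + p\right)\right) = 8 \left(26 p + \left(0 \left(- 5 p\right) + p\right)\right) = 8 \left(26 p + \left(0 + p\right)\right) = 8 \left(26 p + p\right) = 8 \cdot 27 p = 216 p$)
$K = \frac{119}{4}$ ($K = \frac{1}{4} \cdot 119 = \frac{119}{4} \approx 29.75$)
$Y = -714$ ($Y = - 3 \left(6 + 2\right) \frac{119}{4} = - 3 \cdot 8 \cdot \frac{119}{4} = \left(-3\right) 238 = -714$)
$\sqrt{Y + E{\left(45,H \right)}} = \sqrt{-714 + 216 \cdot 45} = \sqrt{-714 + 9720} = \sqrt{9006}$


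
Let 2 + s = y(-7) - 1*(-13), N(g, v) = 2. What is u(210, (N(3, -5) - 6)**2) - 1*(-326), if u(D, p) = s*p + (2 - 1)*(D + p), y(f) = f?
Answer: 616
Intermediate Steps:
s = 4 (s = -2 + (-7 - 1*(-13)) = -2 + (-7 + 13) = -2 + 6 = 4)
u(D, p) = D + 5*p (u(D, p) = 4*p + (2 - 1)*(D + p) = 4*p + 1*(D + p) = 4*p + (D + p) = D + 5*p)
u(210, (N(3, -5) - 6)**2) - 1*(-326) = (210 + 5*(2 - 6)**2) - 1*(-326) = (210 + 5*(-4)**2) + 326 = (210 + 5*16) + 326 = (210 + 80) + 326 = 290 + 326 = 616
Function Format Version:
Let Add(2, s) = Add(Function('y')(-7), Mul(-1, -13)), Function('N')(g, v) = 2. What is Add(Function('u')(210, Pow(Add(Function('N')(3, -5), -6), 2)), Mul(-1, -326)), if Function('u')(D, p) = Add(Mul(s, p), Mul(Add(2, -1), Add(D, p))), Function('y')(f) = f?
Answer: 616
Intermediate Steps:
s = 4 (s = Add(-2, Add(-7, Mul(-1, -13))) = Add(-2, Add(-7, 13)) = Add(-2, 6) = 4)
Function('u')(D, p) = Add(D, Mul(5, p)) (Function('u')(D, p) = Add(Mul(4, p), Mul(Add(2, -1), Add(D, p))) = Add(Mul(4, p), Mul(1, Add(D, p))) = Add(Mul(4, p), Add(D, p)) = Add(D, Mul(5, p)))
Add(Function('u')(210, Pow(Add(Function('N')(3, -5), -6), 2)), Mul(-1, -326)) = Add(Add(210, Mul(5, Pow(Add(2, -6), 2))), Mul(-1, -326)) = Add(Add(210, Mul(5, Pow(-4, 2))), 326) = Add(Add(210, Mul(5, 16)), 326) = Add(Add(210, 80), 326) = Add(290, 326) = 616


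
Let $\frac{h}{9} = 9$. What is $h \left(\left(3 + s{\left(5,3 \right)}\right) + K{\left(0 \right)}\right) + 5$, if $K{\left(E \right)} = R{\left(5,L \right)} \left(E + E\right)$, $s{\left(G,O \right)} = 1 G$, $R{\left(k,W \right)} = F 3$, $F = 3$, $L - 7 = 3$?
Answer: $653$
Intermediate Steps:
$L = 10$ ($L = 7 + 3 = 10$)
$h = 81$ ($h = 9 \cdot 9 = 81$)
$R{\left(k,W \right)} = 9$ ($R{\left(k,W \right)} = 3 \cdot 3 = 9$)
$s{\left(G,O \right)} = G$
$K{\left(E \right)} = 18 E$ ($K{\left(E \right)} = 9 \left(E + E\right) = 9 \cdot 2 E = 18 E$)
$h \left(\left(3 + s{\left(5,3 \right)}\right) + K{\left(0 \right)}\right) + 5 = 81 \left(\left(3 + 5\right) + 18 \cdot 0\right) + 5 = 81 \left(8 + 0\right) + 5 = 81 \cdot 8 + 5 = 648 + 5 = 653$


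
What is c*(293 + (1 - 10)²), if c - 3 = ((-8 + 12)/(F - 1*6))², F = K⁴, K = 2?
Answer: 29546/25 ≈ 1181.8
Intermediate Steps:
F = 16 (F = 2⁴ = 16)
c = 79/25 (c = 3 + ((-8 + 12)/(16 - 1*6))² = 3 + (4/(16 - 6))² = 3 + (4/10)² = 3 + (4*(⅒))² = 3 + (⅖)² = 3 + 4/25 = 79/25 ≈ 3.1600)
c*(293 + (1 - 10)²) = 79*(293 + (1 - 10)²)/25 = 79*(293 + (-9)²)/25 = 79*(293 + 81)/25 = (79/25)*374 = 29546/25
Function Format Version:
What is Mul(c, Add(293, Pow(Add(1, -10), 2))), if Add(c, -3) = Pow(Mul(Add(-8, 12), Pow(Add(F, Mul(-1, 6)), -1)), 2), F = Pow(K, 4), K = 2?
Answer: Rational(29546, 25) ≈ 1181.8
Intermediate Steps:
F = 16 (F = Pow(2, 4) = 16)
c = Rational(79, 25) (c = Add(3, Pow(Mul(Add(-8, 12), Pow(Add(16, Mul(-1, 6)), -1)), 2)) = Add(3, Pow(Mul(4, Pow(Add(16, -6), -1)), 2)) = Add(3, Pow(Mul(4, Pow(10, -1)), 2)) = Add(3, Pow(Mul(4, Rational(1, 10)), 2)) = Add(3, Pow(Rational(2, 5), 2)) = Add(3, Rational(4, 25)) = Rational(79, 25) ≈ 3.1600)
Mul(c, Add(293, Pow(Add(1, -10), 2))) = Mul(Rational(79, 25), Add(293, Pow(Add(1, -10), 2))) = Mul(Rational(79, 25), Add(293, Pow(-9, 2))) = Mul(Rational(79, 25), Add(293, 81)) = Mul(Rational(79, 25), 374) = Rational(29546, 25)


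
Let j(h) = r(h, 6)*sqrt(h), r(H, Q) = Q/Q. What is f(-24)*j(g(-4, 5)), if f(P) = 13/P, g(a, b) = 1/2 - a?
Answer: -13*sqrt(2)/16 ≈ -1.1490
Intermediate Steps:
r(H, Q) = 1
g(a, b) = 1/2 - a
j(h) = sqrt(h) (j(h) = 1*sqrt(h) = sqrt(h))
f(-24)*j(g(-4, 5)) = (13/(-24))*sqrt(1/2 - 1*(-4)) = (13*(-1/24))*sqrt(1/2 + 4) = -13*sqrt(2)/16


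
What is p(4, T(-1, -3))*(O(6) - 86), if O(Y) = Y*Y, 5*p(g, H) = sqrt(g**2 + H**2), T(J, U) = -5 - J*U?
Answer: -40*sqrt(5) ≈ -89.443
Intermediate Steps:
T(J, U) = -5 - J*U
p(g, H) = sqrt(H**2 + g**2)/5 (p(g, H) = sqrt(g**2 + H**2)/5 = sqrt(H**2 + g**2)/5)
O(Y) = Y**2
p(4, T(-1, -3))*(O(6) - 86) = (sqrt((-5 - 1*(-1)*(-3))**2 + 4**2)/5)*(6**2 - 86) = (sqrt((-5 - 3)**2 + 16)/5)*(36 - 86) = (sqrt((-8)**2 + 16)/5)*(-50) = (sqrt(64 + 16)/5)*(-50) = (sqrt(80)/5)*(-50) = ((4*sqrt(5))/5)*(-50) = (4*sqrt(5)/5)*(-50) = -40*sqrt(5)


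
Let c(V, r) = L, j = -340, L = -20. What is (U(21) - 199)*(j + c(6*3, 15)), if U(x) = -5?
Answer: 73440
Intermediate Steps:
c(V, r) = -20
(U(21) - 199)*(j + c(6*3, 15)) = (-5 - 199)*(-340 - 20) = -204*(-360) = 73440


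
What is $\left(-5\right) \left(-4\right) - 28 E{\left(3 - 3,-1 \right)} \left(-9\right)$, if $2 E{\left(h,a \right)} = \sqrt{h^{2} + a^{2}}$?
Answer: $146$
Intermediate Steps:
$E{\left(h,a \right)} = \frac{\sqrt{a^{2} + h^{2}}}{2}$ ($E{\left(h,a \right)} = \frac{\sqrt{h^{2} + a^{2}}}{2} = \frac{\sqrt{a^{2} + h^{2}}}{2}$)
$\left(-5\right) \left(-4\right) - 28 E{\left(3 - 3,-1 \right)} \left(-9\right) = \left(-5\right) \left(-4\right) - 28 \frac{\sqrt{\left(-1\right)^{2} + \left(3 - 3\right)^{2}}}{2} \left(-9\right) = 20 - 28 \frac{\sqrt{1 + \left(3 - 3\right)^{2}}}{2} \left(-9\right) = 20 - 28 \frac{\sqrt{1 + 0^{2}}}{2} \left(-9\right) = 20 - 28 \frac{\sqrt{1 + 0}}{2} \left(-9\right) = 20 - 28 \frac{\sqrt{1}}{2} \left(-9\right) = 20 - 28 \cdot \frac{1}{2} \cdot 1 \left(-9\right) = 20 - 28 \cdot \frac{1}{2} \left(-9\right) = 20 - -126 = 20 + 126 = 146$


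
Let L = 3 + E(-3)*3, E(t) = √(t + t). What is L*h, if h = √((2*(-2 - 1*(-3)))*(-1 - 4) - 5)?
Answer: -9*√10 + 3*I*√15 ≈ -28.461 + 11.619*I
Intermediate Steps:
E(t) = √2*√t (E(t) = √(2*t) = √2*√t)
h = I*√15 (h = √((2*(-2 + 3))*(-5) - 5) = √((2*1)*(-5) - 5) = √(2*(-5) - 5) = √(-10 - 5) = √(-15) = I*√15 ≈ 3.873*I)
L = 3 + 3*I*√6 (L = 3 + (√2*√(-3))*3 = 3 + (√2*(I*√3))*3 = 3 + (I*√6)*3 = 3 + 3*I*√6 ≈ 3.0 + 7.3485*I)
L*h = (3 + 3*I*√6)*(I*√15) = I*√15*(3 + 3*I*√6)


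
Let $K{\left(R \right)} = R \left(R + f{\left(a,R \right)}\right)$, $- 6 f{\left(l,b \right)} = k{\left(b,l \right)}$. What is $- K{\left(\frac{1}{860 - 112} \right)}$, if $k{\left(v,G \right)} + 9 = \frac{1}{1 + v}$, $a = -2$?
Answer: $- \frac{2243629}{1257205488} \approx -0.0017846$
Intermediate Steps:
$k{\left(v,G \right)} = -9 + \frac{1}{1 + v}$
$f{\left(l,b \right)} = - \frac{-8 - 9 b}{6 \left(1 + b\right)}$ ($f{\left(l,b \right)} = - \frac{\frac{1}{1 + b} \left(-8 - 9 b\right)}{6} = - \frac{-8 - 9 b}{6 \left(1 + b\right)}$)
$K{\left(R \right)} = R \left(R + \frac{8 + 9 R}{6 \left(1 + R\right)}\right)$
$- K{\left(\frac{1}{860 - 112} \right)} = - \frac{8 + 6 \left(\frac{1}{860 - 112}\right)^{2} + \frac{15}{860 - 112}}{6 \left(860 - 112\right) \left(1 + \frac{1}{860 - 112}\right)} = - \frac{8 + 6 \left(\frac{1}{748}\right)^{2} + \frac{15}{748}}{6 \cdot 748 \left(1 + \frac{1}{748}\right)} = - \frac{8 + \frac{6}{559504} + 15 \cdot \frac{1}{748}}{6 \cdot 748 \left(1 + \frac{1}{748}\right)} = - \frac{8 + 6 \cdot \frac{1}{559504} + \frac{15}{748}}{6 \cdot 748 \cdot \frac{749}{748}} = - \frac{748 \left(8 + \frac{3}{279752} + \frac{15}{748}\right)}{6 \cdot 748 \cdot 749} = - \frac{748 \cdot 2243629}{6 \cdot 748 \cdot 749 \cdot 279752} = \left(-1\right) \frac{2243629}{1257205488} = - \frac{2243629}{1257205488}$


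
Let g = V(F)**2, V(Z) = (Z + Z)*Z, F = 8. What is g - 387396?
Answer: -371012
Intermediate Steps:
V(Z) = 2*Z**2 (V(Z) = (2*Z)*Z = 2*Z**2)
g = 16384 (g = (2*8**2)**2 = (2*64)**2 = 128**2 = 16384)
g - 387396 = 16384 - 387396 = -371012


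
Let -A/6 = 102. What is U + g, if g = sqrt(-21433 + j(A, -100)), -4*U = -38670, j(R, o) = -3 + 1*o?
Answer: 19335/2 + 4*I*sqrt(1346) ≈ 9667.5 + 146.75*I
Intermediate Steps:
A = -612 (A = -6*102 = -612)
j(R, o) = -3 + o
U = 19335/2 (U = -1/4*(-38670) = 19335/2 ≈ 9667.5)
g = 4*I*sqrt(1346) (g = sqrt(-21433 + (-3 - 100)) = sqrt(-21433 - 103) = sqrt(-21536) = 4*I*sqrt(1346) ≈ 146.75*I)
U + g = 19335/2 + 4*I*sqrt(1346)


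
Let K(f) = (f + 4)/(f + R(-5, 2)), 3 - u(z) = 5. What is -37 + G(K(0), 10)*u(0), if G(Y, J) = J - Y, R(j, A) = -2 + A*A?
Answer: -53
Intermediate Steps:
u(z) = -2 (u(z) = 3 - 1*5 = 3 - 5 = -2)
R(j, A) = -2 + A**2
K(f) = (4 + f)/(2 + f) (K(f) = (f + 4)/(f + (-2 + 2**2)) = (4 + f)/(f + (-2 + 4)) = (4 + f)/(f + 2) = (4 + f)/(2 + f))
-37 + G(K(0), 10)*u(0) = -37 + (10 - (4 + 0)/(2 + 0))*(-2) = -37 + (10 - 4/2)*(-2) = -37 + (10 - 1*2)*(-2) = -37 + (10 - 2)*(-2) = -37 + 8*(-2) = -37 - 16 = -53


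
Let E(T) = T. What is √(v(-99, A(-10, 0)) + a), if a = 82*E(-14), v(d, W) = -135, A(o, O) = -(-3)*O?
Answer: I*√1283 ≈ 35.819*I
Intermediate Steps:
A(o, O) = 3*O
a = -1148 (a = 82*(-14) = -1148)
√(v(-99, A(-10, 0)) + a) = √(-135 - 1148) = √(-1283) = I*√1283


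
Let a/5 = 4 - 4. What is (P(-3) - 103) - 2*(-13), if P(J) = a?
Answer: -77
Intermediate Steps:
a = 0 (a = 5*(4 - 4) = 5*0 = 0)
P(J) = 0
(P(-3) - 103) - 2*(-13) = (0 - 103) - 2*(-13) = -103 + 26 = -77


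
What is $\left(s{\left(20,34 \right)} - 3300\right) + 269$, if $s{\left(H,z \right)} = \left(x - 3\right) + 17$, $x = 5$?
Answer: $-3012$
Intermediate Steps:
$s{\left(H,z \right)} = 19$ ($s{\left(H,z \right)} = \left(5 - 3\right) + 17 = 2 + 17 = 19$)
$\left(s{\left(20,34 \right)} - 3300\right) + 269 = \left(19 - 3300\right) + 269 = -3281 + 269 = -3012$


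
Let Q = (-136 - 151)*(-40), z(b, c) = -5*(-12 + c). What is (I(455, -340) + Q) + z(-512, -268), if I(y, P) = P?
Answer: 12540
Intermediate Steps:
z(b, c) = 60 - 5*c
Q = 11480 (Q = -287*(-40) = 11480)
(I(455, -340) + Q) + z(-512, -268) = (-340 + 11480) + (60 - 5*(-268)) = 11140 + (60 + 1340) = 11140 + 1400 = 12540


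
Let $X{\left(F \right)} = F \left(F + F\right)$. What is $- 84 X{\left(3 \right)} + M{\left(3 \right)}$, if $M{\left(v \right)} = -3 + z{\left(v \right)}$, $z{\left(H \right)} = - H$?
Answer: $-1518$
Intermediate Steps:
$X{\left(F \right)} = 2 F^{2}$ ($X{\left(F \right)} = F 2 F = 2 F^{2}$)
$M{\left(v \right)} = -3 - v$
$- 84 X{\left(3 \right)} + M{\left(3 \right)} = - 84 \cdot 2 \cdot 3^{2} - 6 = - 84 \cdot 2 \cdot 9 - 6 = \left(-84\right) 18 - 6 = -1512 - 6 = -1518$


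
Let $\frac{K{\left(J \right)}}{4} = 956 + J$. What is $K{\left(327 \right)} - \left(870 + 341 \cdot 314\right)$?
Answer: $-102812$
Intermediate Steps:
$K{\left(J \right)} = 3824 + 4 J$ ($K{\left(J \right)} = 4 \left(956 + J\right) = 3824 + 4 J$)
$K{\left(327 \right)} - \left(870 + 341 \cdot 314\right) = \left(3824 + 4 \cdot 327\right) - \left(870 + 341 \cdot 314\right) = \left(3824 + 1308\right) - \left(870 + 107074\right) = 5132 - 107944 = -102812$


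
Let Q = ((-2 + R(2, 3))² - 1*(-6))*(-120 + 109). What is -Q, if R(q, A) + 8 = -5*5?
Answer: 13541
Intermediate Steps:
R(q, A) = -33 (R(q, A) = -8 - 5*5 = -8 - 25 = -33)
Q = -13541 (Q = ((-2 - 33)² - 1*(-6))*(-120 + 109) = ((-35)² + 6)*(-11) = (1225 + 6)*(-11) = 1231*(-11) = -13541)
-Q = -1*(-13541) = 13541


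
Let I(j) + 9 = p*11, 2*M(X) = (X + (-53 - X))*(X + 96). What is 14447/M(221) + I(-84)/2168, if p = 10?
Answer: -60945291/36424568 ≈ -1.6732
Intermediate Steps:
M(X) = -2544 - 53*X/2 (M(X) = ((X + (-53 - X))*(X + 96))/2 = (-53*(96 + X))/2 = (-5088 - 53*X)/2 = -2544 - 53*X/2)
I(j) = 101 (I(j) = -9 + 10*11 = -9 + 110 = 101)
14447/M(221) + I(-84)/2168 = 14447/(-2544 - 53/2*221) + 101/2168 = 14447/(-2544 - 11713/2) + 101*(1/2168) = 14447/(-16801/2) + 101/2168 = 14447*(-2/16801) + 101/2168 = -28894/16801 + 101/2168 = -60945291/36424568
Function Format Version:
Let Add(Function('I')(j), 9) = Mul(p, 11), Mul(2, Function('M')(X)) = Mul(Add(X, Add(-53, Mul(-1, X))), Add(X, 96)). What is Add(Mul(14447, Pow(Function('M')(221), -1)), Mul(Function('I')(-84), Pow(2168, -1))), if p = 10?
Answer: Rational(-60945291, 36424568) ≈ -1.6732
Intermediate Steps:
Function('M')(X) = Add(-2544, Mul(Rational(-53, 2), X)) (Function('M')(X) = Mul(Rational(1, 2), Mul(Add(X, Add(-53, Mul(-1, X))), Add(X, 96))) = Mul(Rational(1, 2), Mul(-53, Add(96, X))) = Mul(Rational(1, 2), Add(-5088, Mul(-53, X))) = Add(-2544, Mul(Rational(-53, 2), X)))
Function('I')(j) = 101 (Function('I')(j) = Add(-9, Mul(10, 11)) = Add(-9, 110) = 101)
Add(Mul(14447, Pow(Function('M')(221), -1)), Mul(Function('I')(-84), Pow(2168, -1))) = Add(Mul(14447, Pow(Add(-2544, Mul(Rational(-53, 2), 221)), -1)), Mul(101, Pow(2168, -1))) = Add(Mul(14447, Pow(Add(-2544, Rational(-11713, 2)), -1)), Mul(101, Rational(1, 2168))) = Add(Mul(14447, Pow(Rational(-16801, 2), -1)), Rational(101, 2168)) = Add(Mul(14447, Rational(-2, 16801)), Rational(101, 2168)) = Add(Rational(-28894, 16801), Rational(101, 2168)) = Rational(-60945291, 36424568)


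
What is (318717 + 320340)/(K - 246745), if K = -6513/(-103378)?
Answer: -66064434546/25507998097 ≈ -2.5900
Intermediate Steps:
K = 6513/103378 (K = -6513*(-1/103378) = 6513/103378 ≈ 0.063002)
(318717 + 320340)/(K - 246745) = (318717 + 320340)/(6513/103378 - 246745) = 639057/(-25507998097/103378) = 639057*(-103378/25507998097) = -66064434546/25507998097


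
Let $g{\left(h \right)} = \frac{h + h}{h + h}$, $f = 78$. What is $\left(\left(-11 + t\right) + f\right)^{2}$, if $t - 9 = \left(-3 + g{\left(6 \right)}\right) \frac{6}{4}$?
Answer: $5329$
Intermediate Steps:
$g{\left(h \right)} = 1$ ($g{\left(h \right)} = \frac{2 h}{2 h} = 2 h \frac{1}{2 h} = 1$)
$t = 6$ ($t = 9 + \left(-3 + 1\right) \frac{6}{4} = 9 - 2 \cdot 6 \cdot \frac{1}{4} = 9 - 3 = 6$)
$\left(\left(-11 + t\right) + f\right)^{2} = \left(\left(-11 + 6\right) + 78\right)^{2} = \left(-5 + 78\right)^{2} = 73^{2} = 5329$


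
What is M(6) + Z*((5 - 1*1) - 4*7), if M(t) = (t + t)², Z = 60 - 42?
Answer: -288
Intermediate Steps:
Z = 18
M(t) = 4*t² (M(t) = (2*t)² = 4*t²)
M(6) + Z*((5 - 1*1) - 4*7) = 4*6² + 18*((5 - 1*1) - 4*7) = 4*36 + 18*((5 - 1) - 28) = 144 + 18*(4 - 28) = 144 + 18*(-24) = 144 - 432 = -288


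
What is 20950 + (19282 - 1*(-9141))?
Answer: 49373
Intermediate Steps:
20950 + (19282 - 1*(-9141)) = 20950 + (19282 + 9141) = 20950 + 28423 = 49373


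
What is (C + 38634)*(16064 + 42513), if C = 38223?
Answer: 4502052489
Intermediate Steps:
(C + 38634)*(16064 + 42513) = (38223 + 38634)*(16064 + 42513) = 76857*58577 = 4502052489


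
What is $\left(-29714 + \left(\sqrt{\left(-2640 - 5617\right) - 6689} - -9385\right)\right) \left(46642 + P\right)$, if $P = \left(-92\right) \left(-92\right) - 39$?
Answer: $-1119457043 + 55067 i \sqrt{14946} \approx -1.1195 \cdot 10^{9} + 6.7322 \cdot 10^{6} i$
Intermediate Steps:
$P = 8425$ ($P = 8464 - 39 = 8425$)
$\left(-29714 + \left(\sqrt{\left(-2640 - 5617\right) - 6689} - -9385\right)\right) \left(46642 + P\right) = \left(-29714 + \left(\sqrt{\left(-2640 - 5617\right) - 6689} - -9385\right)\right) \left(46642 + 8425\right) = \left(-29714 + \left(\sqrt{\left(-2640 - 5617\right) - 6689} + 9385\right)\right) 55067 = \left(-29714 + \left(\sqrt{-8257 - 6689} + 9385\right)\right) 55067 = \left(-29714 + \left(\sqrt{-14946} + 9385\right)\right) 55067 = \left(-29714 + \left(i \sqrt{14946} + 9385\right)\right) 55067 = \left(-29714 + \left(9385 + i \sqrt{14946}\right)\right) 55067 = \left(-20329 + i \sqrt{14946}\right) 55067 = -1119457043 + 55067 i \sqrt{14946}$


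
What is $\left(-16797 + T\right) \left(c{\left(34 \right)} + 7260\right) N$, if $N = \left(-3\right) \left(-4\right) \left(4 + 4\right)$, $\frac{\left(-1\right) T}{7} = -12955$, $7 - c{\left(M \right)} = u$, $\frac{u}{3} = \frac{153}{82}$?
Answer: $\frac{2111784061440}{41} \approx 5.1507 \cdot 10^{10}$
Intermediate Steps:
$u = \frac{459}{82}$ ($u = 3 \cdot \frac{153}{82} = \frac{459}{82} \approx 5.5976$)
$c{\left(M \right)} = \frac{115}{82}$ ($c{\left(M \right)} = 7 - \frac{459}{82} = \frac{115}{82}$)
$T = 90685$ ($T = \left(-7\right) \left(-12955\right) = 90685$)
$N = 96$ ($N = 12 \cdot 8 = 96$)
$\left(-16797 + T\right) \left(c{\left(34 \right)} + 7260\right) N = \left(-16797 + 90685\right) \left(\frac{115}{82} + 7260\right) 96 = 73888 \cdot \frac{595435}{82} \cdot 96 = \frac{21997750640}{41} \cdot 96 = \frac{2111784061440}{41}$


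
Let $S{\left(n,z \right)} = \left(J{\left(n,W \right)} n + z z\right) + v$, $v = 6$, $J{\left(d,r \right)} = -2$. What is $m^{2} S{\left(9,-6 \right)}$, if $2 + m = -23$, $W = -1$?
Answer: $15000$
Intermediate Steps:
$S{\left(n,z \right)} = 6 + z^{2} - 2 n$ ($S{\left(n,z \right)} = \left(- 2 n + z z\right) + 6 = \left(- 2 n + z^{2}\right) + 6 = \left(z^{2} - 2 n\right) + 6 = 6 + z^{2} - 2 n$)
$m = -25$ ($m = -2 - 23 = -25$)
$m^{2} S{\left(9,-6 \right)} = \left(-25\right)^{2} \left(6 + \left(-6\right)^{2} - 18\right) = 625 \left(6 + 36 - 18\right) = 625 \cdot 24 = 15000$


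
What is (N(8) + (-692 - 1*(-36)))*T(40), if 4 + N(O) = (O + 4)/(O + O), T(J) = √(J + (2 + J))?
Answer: -2637*√82/4 ≈ -5969.8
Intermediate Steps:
T(J) = √(2 + 2*J)
N(O) = -4 + (4 + O)/(2*O) (N(O) = -4 + (O + 4)/(O + O) = -4 + (4 + O)/((2*O)) = -4 + (4 + O)*(1/(2*O)) = -4 + (4 + O)/(2*O))
(N(8) + (-692 - 1*(-36)))*T(40) = ((-7/2 + 2/8) + (-692 - 1*(-36)))*√(2 + 2*40) = ((-7/2 + 2*(⅛)) + (-692 + 36))*√(2 + 80) = ((-7/2 + ¼) - 656)*√82 = (-13/4 - 656)*√82 = -2637*√82/4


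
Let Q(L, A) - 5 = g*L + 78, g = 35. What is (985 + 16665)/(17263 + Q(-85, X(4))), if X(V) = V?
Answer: 17650/14371 ≈ 1.2282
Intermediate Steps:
Q(L, A) = 83 + 35*L (Q(L, A) = 5 + (35*L + 78) = 5 + (78 + 35*L) = 83 + 35*L)
(985 + 16665)/(17263 + Q(-85, X(4))) = (985 + 16665)/(17263 + (83 + 35*(-85))) = 17650/(17263 + (83 - 2975)) = 17650/(17263 - 2892) = 17650/14371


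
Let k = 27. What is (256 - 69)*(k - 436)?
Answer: -76483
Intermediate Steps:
(256 - 69)*(k - 436) = (256 - 69)*(27 - 436) = 187*(-409) = -76483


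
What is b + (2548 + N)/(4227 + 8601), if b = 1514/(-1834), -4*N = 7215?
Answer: -36113275/47053104 ≈ -0.76750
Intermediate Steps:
N = -7215/4 (N = -¼*7215 = -7215/4 ≈ -1803.8)
b = -757/917 (b = 1514*(-1/1834) = -757/917 ≈ -0.82552)
b + (2548 + N)/(4227 + 8601) = -757/917 + (2548 - 7215/4)/(4227 + 8601) = -757/917 + (2977/4)/12828 = -757/917 + (2977/4)*(1/12828) = -757/917 + 2977/51312 = -36113275/47053104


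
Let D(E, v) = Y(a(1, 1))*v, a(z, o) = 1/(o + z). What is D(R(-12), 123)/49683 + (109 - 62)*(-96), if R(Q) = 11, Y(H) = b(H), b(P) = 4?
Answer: -74723068/16561 ≈ -4512.0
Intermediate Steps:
Y(H) = 4
D(E, v) = 4*v
D(R(-12), 123)/49683 + (109 - 62)*(-96) = (4*123)/49683 + (109 - 62)*(-96) = 492*(1/49683) + 47*(-96) = 164/16561 - 4512 = -74723068/16561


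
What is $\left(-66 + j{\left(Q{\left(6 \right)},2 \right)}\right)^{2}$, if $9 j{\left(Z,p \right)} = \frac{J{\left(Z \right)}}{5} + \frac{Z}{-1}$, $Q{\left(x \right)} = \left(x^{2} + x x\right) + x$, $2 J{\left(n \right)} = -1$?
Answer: $\frac{45171841}{8100} \approx 5576.8$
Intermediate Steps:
$J{\left(n \right)} = - \frac{1}{2}$ ($J{\left(n \right)} = \frac{1}{2} \left(-1\right) = - \frac{1}{2}$)
$Q{\left(x \right)} = x + 2 x^{2}$ ($Q{\left(x \right)} = \left(x^{2} + x^{2}\right) + x = 2 x^{2} + x = x + 2 x^{2}$)
$j{\left(Z,p \right)} = - \frac{1}{90} - \frac{Z}{9}$ ($j{\left(Z,p \right)} = \frac{- \frac{1}{2 \cdot 5} + \frac{Z}{-1}}{9} = \frac{\left(- \frac{1}{2}\right) \frac{1}{5} + Z \left(-1\right)}{9} = \frac{- \frac{1}{10} - Z}{9} = - \frac{1}{90} - \frac{Z}{9}$)
$\left(-66 + j{\left(Q{\left(6 \right)},2 \right)}\right)^{2} = \left(-66 - \left(\frac{1}{90} + \frac{6 \left(1 + 2 \cdot 6\right)}{9}\right)\right)^{2} = \left(-66 - \left(\frac{1}{90} + \frac{6 \left(1 + 12\right)}{9}\right)\right)^{2} = \left(-66 - \left(\frac{1}{90} + \frac{6 \cdot 13}{9}\right)\right)^{2} = \left(-66 - \frac{781}{90}\right)^{2} = \left(- \frac{6721}{90}\right)^{2} = \frac{45171841}{8100}$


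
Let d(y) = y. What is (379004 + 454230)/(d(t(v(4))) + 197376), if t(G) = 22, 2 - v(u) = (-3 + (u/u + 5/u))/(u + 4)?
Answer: 416617/98699 ≈ 4.2211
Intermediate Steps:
v(u) = 2 - (-2 + 5/u)/(4 + u) (v(u) = 2 - (-3 + (u/u + 5/u))/(u + 4) = 2 - (-3 + (1 + 5/u))/(4 + u) = 2 - (-2 + 5/u)/(4 + u))
(379004 + 454230)/(d(t(v(4))) + 197376) = (379004 + 454230)/(22 + 197376) = 833234/197398 = 833234*(1/197398) = 416617/98699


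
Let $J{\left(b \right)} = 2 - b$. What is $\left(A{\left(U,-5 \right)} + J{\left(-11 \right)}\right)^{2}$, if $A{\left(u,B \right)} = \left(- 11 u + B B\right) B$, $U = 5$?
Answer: $26569$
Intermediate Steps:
$A{\left(u,B \right)} = B \left(B^{2} - 11 u\right)$ ($A{\left(u,B \right)} = \left(- 11 u + B^{2}\right) B = \left(B^{2} - 11 u\right) B = B \left(B^{2} - 11 u\right)$)
$\left(A{\left(U,-5 \right)} + J{\left(-11 \right)}\right)^{2} = \left(- 5 \left(\left(-5\right)^{2} - 55\right) + \left(2 - -11\right)\right)^{2} = \left(- 5 \left(25 - 55\right) + \left(2 + 11\right)\right)^{2} = \left(\left(-5\right) \left(-30\right) + 13\right)^{2} = \left(150 + 13\right)^{2} = 163^{2} = 26569$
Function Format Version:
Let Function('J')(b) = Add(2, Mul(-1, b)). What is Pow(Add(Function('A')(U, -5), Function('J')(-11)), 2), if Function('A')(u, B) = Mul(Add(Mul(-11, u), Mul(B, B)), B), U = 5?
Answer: 26569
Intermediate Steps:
Function('A')(u, B) = Mul(B, Add(Pow(B, 2), Mul(-11, u))) (Function('A')(u, B) = Mul(Add(Mul(-11, u), Pow(B, 2)), B) = Mul(Add(Pow(B, 2), Mul(-11, u)), B) = Mul(B, Add(Pow(B, 2), Mul(-11, u))))
Pow(Add(Function('A')(U, -5), Function('J')(-11)), 2) = Pow(Add(Mul(-5, Add(Pow(-5, 2), Mul(-11, 5))), Add(2, Mul(-1, -11))), 2) = Pow(Add(Mul(-5, Add(25, -55)), Add(2, 11)), 2) = Pow(Add(Mul(-5, -30), 13), 2) = Pow(Add(150, 13), 2) = Pow(163, 2) = 26569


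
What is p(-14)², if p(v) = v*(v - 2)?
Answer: 50176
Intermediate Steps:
p(v) = v*(-2 + v)
p(-14)² = (-14*(-2 - 14))² = (-14*(-16))² = 224² = 50176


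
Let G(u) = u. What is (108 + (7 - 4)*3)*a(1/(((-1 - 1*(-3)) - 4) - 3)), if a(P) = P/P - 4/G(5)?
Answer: 117/5 ≈ 23.400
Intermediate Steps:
a(P) = ⅕ (a(P) = P/P - 4/5 = 1 - 4*⅕ = 1 - ⅘ = ⅕)
(108 + (7 - 4)*3)*a(1/(((-1 - 1*(-3)) - 4) - 3)) = (108 + (7 - 4)*3)*(⅕) = (108 + 3*3)*(⅕) = (108 + 9)*(⅕) = 117*(⅕) = 117/5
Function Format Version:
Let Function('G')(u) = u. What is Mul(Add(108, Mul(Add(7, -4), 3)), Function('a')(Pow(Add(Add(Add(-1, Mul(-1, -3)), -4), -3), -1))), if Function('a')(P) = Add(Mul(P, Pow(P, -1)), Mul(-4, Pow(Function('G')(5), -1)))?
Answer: Rational(117, 5) ≈ 23.400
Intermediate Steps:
Function('a')(P) = Rational(1, 5) (Function('a')(P) = Add(Mul(P, Pow(P, -1)), Mul(-4, Pow(5, -1))) = Add(1, Mul(-4, Rational(1, 5))) = Add(1, Rational(-4, 5)) = Rational(1, 5))
Mul(Add(108, Mul(Add(7, -4), 3)), Function('a')(Pow(Add(Add(Add(-1, Mul(-1, -3)), -4), -3), -1))) = Mul(Add(108, Mul(Add(7, -4), 3)), Rational(1, 5)) = Mul(Add(108, Mul(3, 3)), Rational(1, 5)) = Mul(Add(108, 9), Rational(1, 5)) = Mul(117, Rational(1, 5)) = Rational(117, 5)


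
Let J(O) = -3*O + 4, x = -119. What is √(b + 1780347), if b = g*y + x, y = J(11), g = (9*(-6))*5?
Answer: √1788058 ≈ 1337.2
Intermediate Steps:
g = -270 (g = -54*5 = -270)
J(O) = 4 - 3*O
y = -29 (y = 4 - 3*11 = 4 - 33 = -29)
b = 7711 (b = -270*(-29) - 119 = 7830 - 119 = 7711)
√(b + 1780347) = √(7711 + 1780347) = √1788058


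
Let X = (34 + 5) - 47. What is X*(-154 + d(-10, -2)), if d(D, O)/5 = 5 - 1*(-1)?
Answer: 992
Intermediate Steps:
X = -8 (X = 39 - 47 = -8)
d(D, O) = 30 (d(D, O) = 5*(5 - 1*(-1)) = 5*(5 + 1) = 5*6 = 30)
X*(-154 + d(-10, -2)) = -8*(-154 + 30) = -8*(-124) = 992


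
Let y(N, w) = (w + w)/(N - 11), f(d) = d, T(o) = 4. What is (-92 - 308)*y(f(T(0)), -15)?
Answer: -12000/7 ≈ -1714.3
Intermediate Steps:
y(N, w) = 2*w/(-11 + N) (y(N, w) = (2*w)/(-11 + N) = 2*w/(-11 + N))
(-92 - 308)*y(f(T(0)), -15) = (-92 - 308)*(2*(-15)/(-11 + 4)) = -800*(-15)/(-7) = -800*(-15)*(-1)/7 = -400*30/7 = -12000/7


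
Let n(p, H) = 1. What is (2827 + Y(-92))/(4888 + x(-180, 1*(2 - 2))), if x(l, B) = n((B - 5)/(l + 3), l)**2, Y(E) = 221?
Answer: 3048/4889 ≈ 0.62344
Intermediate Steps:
x(l, B) = 1 (x(l, B) = 1**2 = 1)
(2827 + Y(-92))/(4888 + x(-180, 1*(2 - 2))) = (2827 + 221)/(4888 + 1) = 3048/4889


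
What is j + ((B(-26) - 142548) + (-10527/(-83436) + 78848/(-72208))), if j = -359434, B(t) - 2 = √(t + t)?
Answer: -63006420022299/125515556 + 2*I*√13 ≈ -5.0198e+5 + 7.2111*I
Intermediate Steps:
B(t) = 2 + √2*√t (B(t) = 2 + √(t + t) = 2 + √(2*t) = 2 + √2*√t)
j + ((B(-26) - 142548) + (-10527/(-83436) + 78848/(-72208))) = -359434 + (((2 + √2*√(-26)) - 142548) + (-10527/(-83436) + 78848/(-72208))) = -359434 + (((2 + √2*(I*√26)) - 142548) + (-10527*(-1/83436) + 78848*(-1/72208))) = -359434 + (((2 + 2*I*√13) - 142548) + (3509/27812 - 4928/4513)) = -359434 + ((-142546 + 2*I*√13) - 121221419/125515556) = -359434 + (-17891861666995/125515556 + 2*I*√13) = -63006420022299/125515556 + 2*I*√13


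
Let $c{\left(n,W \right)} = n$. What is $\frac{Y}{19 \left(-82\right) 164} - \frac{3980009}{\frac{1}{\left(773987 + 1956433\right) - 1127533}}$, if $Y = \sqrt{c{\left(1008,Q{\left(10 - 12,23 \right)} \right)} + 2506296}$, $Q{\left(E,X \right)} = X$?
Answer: $-6379504685983 - \frac{\sqrt{626826}}{127756} \approx -6.3795 \cdot 10^{12}$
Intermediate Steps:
$Y = 2 \sqrt{626826}$ ($Y = \sqrt{1008 + 2506296} = \sqrt{2507304} = 2 \sqrt{626826} \approx 1583.4$)
$\frac{Y}{19 \left(-82\right) 164} - \frac{3980009}{\frac{1}{\left(773987 + 1956433\right) - 1127533}} = \frac{2 \sqrt{626826}}{19 \left(-82\right) 164} - \frac{3980009}{\frac{1}{\left(773987 + 1956433\right) - 1127533}} = \frac{2 \sqrt{626826}}{\left(-1558\right) 164} - \frac{3980009}{\frac{1}{2730420 - 1127533}} = \frac{2 \sqrt{626826}}{-255512} - \frac{3980009}{\frac{1}{1602887}} = 2 \sqrt{626826} \left(- \frac{1}{255512}\right) - 3980009 \frac{1}{\frac{1}{1602887}} = - \frac{\sqrt{626826}}{127756} - 6379504685983 = -6379504685983 - \frac{\sqrt{626826}}{127756}$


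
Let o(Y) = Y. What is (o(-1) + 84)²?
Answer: 6889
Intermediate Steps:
(o(-1) + 84)² = (-1 + 84)² = 83² = 6889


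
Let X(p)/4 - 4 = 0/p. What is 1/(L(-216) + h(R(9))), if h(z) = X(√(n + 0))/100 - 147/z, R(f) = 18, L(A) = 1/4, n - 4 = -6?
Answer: -300/2327 ≈ -0.12892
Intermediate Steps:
n = -2 (n = 4 - 6 = -2)
L(A) = ¼
X(p) = 16 (X(p) = 16 + 4*(0/p) = 16 + 4*0 = 16 + 0 = 16)
h(z) = 4/25 - 147/z (h(z) = 16/100 - 147/z = 16*(1/100) - 147/z = 4/25 - 147/z)
1/(L(-216) + h(R(9))) = 1/(¼ + (4/25 - 147/18)) = 1/(¼ + (4/25 - 147*1/18)) = 1/(¼ + (4/25 - 49/6)) = 1/(¼ - 1201/150) = 1/(-2327/300) = -300/2327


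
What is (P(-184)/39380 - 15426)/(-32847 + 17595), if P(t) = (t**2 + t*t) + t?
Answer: 37963022/37538985 ≈ 1.0113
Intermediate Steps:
P(t) = t + 2*t**2 (P(t) = (t**2 + t**2) + t = 2*t**2 + t = t + 2*t**2)
(P(-184)/39380 - 15426)/(-32847 + 17595) = (-184*(1 + 2*(-184))/39380 - 15426)/(-32847 + 17595) = (-184*(1 - 368)*(1/39380) - 15426)/(-15252) = (-184*(-367)*(1/39380) - 15426)*(-1/15252) = (67528*(1/39380) - 15426)*(-1/15252) = (16882/9845 - 15426)*(-1/15252) = -151852088/9845*(-1/15252) = 37963022/37538985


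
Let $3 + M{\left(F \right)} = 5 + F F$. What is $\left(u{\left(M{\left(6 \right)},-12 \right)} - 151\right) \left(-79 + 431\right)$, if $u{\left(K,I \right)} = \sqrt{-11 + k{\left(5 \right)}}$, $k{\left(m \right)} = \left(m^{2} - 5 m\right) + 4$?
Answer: $-53152 + 352 i \sqrt{7} \approx -53152.0 + 931.3 i$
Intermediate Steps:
$k{\left(m \right)} = 4 + m^{2} - 5 m$
$M{\left(F \right)} = 2 + F^{2}$ ($M{\left(F \right)} = -3 + \left(5 + F F\right) = -3 + \left(5 + F^{2}\right) = 2 + F^{2}$)
$u{\left(K,I \right)} = i \sqrt{7}$ ($u{\left(K,I \right)} = \sqrt{-11 + \left(4 + 5^{2} - 25\right)} = \sqrt{-11 + \left(4 + 25 - 25\right)} = \sqrt{-11 + 4} = \sqrt{-7} = i \sqrt{7}$)
$\left(u{\left(M{\left(6 \right)},-12 \right)} - 151\right) \left(-79 + 431\right) = \left(i \sqrt{7} - 151\right) \left(-79 + 431\right) = \left(-151 + i \sqrt{7}\right) 352 = -53152 + 352 i \sqrt{7}$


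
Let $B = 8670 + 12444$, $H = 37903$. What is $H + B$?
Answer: $59017$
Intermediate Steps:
$B = 21114$
$H + B = 37903 + 21114 = 59017$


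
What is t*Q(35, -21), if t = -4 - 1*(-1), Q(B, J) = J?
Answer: 63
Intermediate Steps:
t = -3 (t = -4 + 1 = -3)
t*Q(35, -21) = -3*(-21) = 63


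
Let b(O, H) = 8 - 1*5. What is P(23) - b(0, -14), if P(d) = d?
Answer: 20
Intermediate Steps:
b(O, H) = 3 (b(O, H) = 8 - 5 = 3)
P(23) - b(0, -14) = 23 - 1*3 = 23 - 3 = 20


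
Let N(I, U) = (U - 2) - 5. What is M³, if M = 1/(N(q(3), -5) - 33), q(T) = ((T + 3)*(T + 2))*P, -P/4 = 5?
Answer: -1/91125 ≈ -1.0974e-5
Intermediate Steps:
P = -20 (P = -4*5 = -20)
q(T) = -20*(2 + T)*(3 + T) (q(T) = ((T + 3)*(T + 2))*(-20) = ((3 + T)*(2 + T))*(-20) = ((2 + T)*(3 + T))*(-20) = -20*(2 + T)*(3 + T))
N(I, U) = -7 + U (N(I, U) = (-2 + U) - 5 = -7 + U)
M = -1/45 (M = 1/((-7 - 5) - 33) = 1/(-12 - 33) = 1/(-45) = -1/45 ≈ -0.022222)
M³ = (-1/45)³ = -1/91125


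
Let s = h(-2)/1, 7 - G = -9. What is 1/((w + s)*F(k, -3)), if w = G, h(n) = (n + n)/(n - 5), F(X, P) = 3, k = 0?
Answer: 7/348 ≈ 0.020115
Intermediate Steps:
h(n) = 2*n/(-5 + n) (h(n) = (2*n)/(-5 + n) = 2*n/(-5 + n))
G = 16 (G = 7 - 1*(-9) = 7 + 9 = 16)
w = 16
s = 4/7 (s = (2*(-2)/(-5 - 2))/1 = (2*(-2)/(-7))*1 = (2*(-2)*(-⅐))*1 = (4/7)*1 = 4/7 ≈ 0.57143)
1/((w + s)*F(k, -3)) = 1/((16 + 4/7)*3) = 1/((116/7)*3) = 1/(348/7) = 7/348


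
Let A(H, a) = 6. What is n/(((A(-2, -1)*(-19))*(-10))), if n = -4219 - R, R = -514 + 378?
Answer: -1361/380 ≈ -3.5816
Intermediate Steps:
R = -136
n = -4083 (n = -4219 - 1*(-136) = -4219 + 136 = -4083)
n/(((A(-2, -1)*(-19))*(-10))) = -4083/((6*(-19))*(-10)) = -4083/((-114*(-10))) = -4083/1140 = -4083*1/1140 = -1361/380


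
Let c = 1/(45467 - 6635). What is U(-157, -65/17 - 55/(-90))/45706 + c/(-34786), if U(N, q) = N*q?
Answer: 17372653059673/1574373051485856 ≈ 0.011035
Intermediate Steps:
c = 1/38832 ≈ 2.5752e-5
U(-157, -65/17 - 55/(-90))/45706 + c/(-34786) = -157*(-65/17 - 55/(-90))/45706 + (1/38832)/(-34786) = -157*(-65*1/17 - 55*(-1/90))*(1/45706) + (1/38832)*(-1/34786) = -157*(-65/17 + 11/18)*(1/45706) - 1/1350809952 = -157*(-983/306)*(1/45706) - 1/1350809952 = (154331/306)*(1/45706) - 1/1350809952 = 154331/13986036 - 1/1350809952 = 17372653059673/1574373051485856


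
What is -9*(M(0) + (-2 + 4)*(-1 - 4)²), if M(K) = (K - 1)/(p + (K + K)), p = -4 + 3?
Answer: -459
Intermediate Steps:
p = -1
M(K) = (-1 + K)/(-1 + 2*K) (M(K) = (K - 1)/(-1 + (K + K)) = (-1 + K)/(-1 + 2*K))
-9*(M(0) + (-2 + 4)*(-1 - 4)²) = -9*((-1 + 0)/(-1 + 2*0) + (-2 + 4)*(-1 - 4)²) = -9*(-1/(-1 + 0) + 2*(-5)²) = -9*(-1/(-1) + 2*25) = -9*(-1*(-1) + 50) = -9*(1 + 50) = -9*51 = -459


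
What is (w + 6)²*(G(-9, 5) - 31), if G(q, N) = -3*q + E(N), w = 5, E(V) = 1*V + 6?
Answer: 847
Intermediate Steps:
E(V) = 6 + V (E(V) = V + 6 = 6 + V)
G(q, N) = 6 + N - 3*q (G(q, N) = -3*q + (6 + N) = 6 + N - 3*q)
(w + 6)²*(G(-9, 5) - 31) = (5 + 6)²*((6 + 5 - 3*(-9)) - 31) = 11²*((6 + 5 + 27) - 31) = 121*(38 - 31) = 121*7 = 847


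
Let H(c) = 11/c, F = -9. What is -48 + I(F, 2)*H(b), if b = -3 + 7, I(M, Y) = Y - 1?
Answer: -181/4 ≈ -45.250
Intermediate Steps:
I(M, Y) = -1 + Y
b = 4
-48 + I(F, 2)*H(b) = -48 + (-1 + 2)*(11/4) = -48 + 1*(11*(¼)) = -48 + 1*(11/4) = -48 + 11/4 = -181/4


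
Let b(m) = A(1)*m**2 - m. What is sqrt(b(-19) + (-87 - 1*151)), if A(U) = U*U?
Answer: sqrt(142) ≈ 11.916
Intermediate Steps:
A(U) = U**2
b(m) = m**2 - m (b(m) = 1**2*m**2 - m = 1*m**2 - m = m**2 - m)
sqrt(b(-19) + (-87 - 1*151)) = sqrt(-19*(-1 - 19) + (-87 - 1*151)) = sqrt(-19*(-20) + (-87 - 151)) = sqrt(380 - 238) = sqrt(142)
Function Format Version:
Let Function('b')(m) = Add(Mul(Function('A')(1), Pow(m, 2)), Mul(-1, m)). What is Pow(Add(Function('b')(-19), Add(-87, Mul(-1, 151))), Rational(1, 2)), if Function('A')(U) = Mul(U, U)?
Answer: Pow(142, Rational(1, 2)) ≈ 11.916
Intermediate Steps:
Function('A')(U) = Pow(U, 2)
Function('b')(m) = Add(Pow(m, 2), Mul(-1, m)) (Function('b')(m) = Add(Mul(Pow(1, 2), Pow(m, 2)), Mul(-1, m)) = Add(Mul(1, Pow(m, 2)), Mul(-1, m)) = Add(Pow(m, 2), Mul(-1, m)))
Pow(Add(Function('b')(-19), Add(-87, Mul(-1, 151))), Rational(1, 2)) = Pow(Add(Mul(-19, Add(-1, -19)), Add(-87, Mul(-1, 151))), Rational(1, 2)) = Pow(Add(Mul(-19, -20), Add(-87, -151)), Rational(1, 2)) = Pow(Add(380, -238), Rational(1, 2)) = Pow(142, Rational(1, 2))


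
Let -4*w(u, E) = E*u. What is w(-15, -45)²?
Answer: 455625/16 ≈ 28477.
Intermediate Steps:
w(u, E) = -E*u/4
w(-15, -45)² = (-¼*(-45)*(-15))² = (-675/4)² = 455625/16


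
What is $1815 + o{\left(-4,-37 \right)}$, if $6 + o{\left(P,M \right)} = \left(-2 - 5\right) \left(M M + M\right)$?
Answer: $-7515$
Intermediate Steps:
$o{\left(P,M \right)} = -6 - 7 M - 7 M^{2}$ ($o{\left(P,M \right)} = -6 + \left(-2 - 5\right) \left(M M + M\right) = -6 - 7 \left(M^{2} + M\right) = -6 - 7 \left(M + M^{2}\right) = -6 - \left(7 M + 7 M^{2}\right) = -6 - 7 M - 7 M^{2}$)
$1815 + o{\left(-4,-37 \right)} = 1815 - \left(-253 + 9583\right) = 1815 - 9330 = -7515$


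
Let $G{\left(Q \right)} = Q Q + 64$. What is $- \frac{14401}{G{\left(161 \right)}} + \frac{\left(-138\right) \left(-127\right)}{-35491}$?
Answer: $- \frac{966519001}{922233635} \approx -1.048$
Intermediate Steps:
$G{\left(Q \right)} = 64 + Q^{2}$ ($G{\left(Q \right)} = Q^{2} + 64 = 64 + Q^{2}$)
$- \frac{14401}{G{\left(161 \right)}} + \frac{\left(-138\right) \left(-127\right)}{-35491} = - \frac{14401}{64 + 161^{2}} + \frac{\left(-138\right) \left(-127\right)}{-35491} = - \frac{14401}{64 + 25921} + 17526 \left(- \frac{1}{35491}\right) = - \frac{14401}{25985} - \frac{17526}{35491} = - \frac{966519001}{922233635}$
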